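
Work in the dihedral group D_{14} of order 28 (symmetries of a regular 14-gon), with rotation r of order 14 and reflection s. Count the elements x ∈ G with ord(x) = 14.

6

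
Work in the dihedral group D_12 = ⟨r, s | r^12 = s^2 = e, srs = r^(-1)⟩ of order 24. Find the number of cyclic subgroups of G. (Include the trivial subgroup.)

A cyclic subgroup of order d is generated by each of its φ(d) elements of order d, so the cyclic subgroups of order d number (#elements of order d)/φ(d).
Cyclic subgroups by order — order 1: 1; order 2: 13; order 3: 1; order 4: 1; order 6: 1; order 12: 1.
Total: 18.

18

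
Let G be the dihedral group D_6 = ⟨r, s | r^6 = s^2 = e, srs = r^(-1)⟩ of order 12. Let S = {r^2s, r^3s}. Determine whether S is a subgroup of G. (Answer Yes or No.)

The identity e ∉ S, so S is not a subgroup.

No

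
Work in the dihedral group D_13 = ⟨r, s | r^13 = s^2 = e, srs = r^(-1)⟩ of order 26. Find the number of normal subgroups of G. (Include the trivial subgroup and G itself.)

G has 16 subgroups. Checking conjugation-invariance by order — order 1: 1/1 normal; order 2: 0/13 normal; order 13: 1/1 normal; order 26: 1/1 normal.
Total normal subgroups: 3.

3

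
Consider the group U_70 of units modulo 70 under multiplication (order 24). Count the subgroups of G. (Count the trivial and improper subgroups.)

16

|G| = 24, so by Lagrange every subgroup order divides 24. Divisors: 1, 2, 3, 4, 6, 8, 12, 24.
Subgroups by order — order 1: 1; order 2: 3; order 3: 1; order 4: 3; order 6: 3; order 8: 1; order 12: 3; order 24: 1.
Total: 1 + 3 + 1 + 3 + 3 + 1 + 3 + 1 = 16.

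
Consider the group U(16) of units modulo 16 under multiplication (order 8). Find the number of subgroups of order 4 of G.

|G| = 8 and 4 | 8, so subgroups of order 4 are possible by Lagrange.
The subgroups of order 4 are: {1, 3, 9, 11}; {1, 5, 9, 13}; {1, 7, 9, 15}.
So G has 3 subgroups of order 4.

3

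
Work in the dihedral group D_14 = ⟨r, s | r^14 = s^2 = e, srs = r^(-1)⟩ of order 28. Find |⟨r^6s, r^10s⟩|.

|⟨r^6s⟩| = 2 and |⟨r^10s⟩| = 2, so |H| is a multiple of lcm(2, 2) = 2 and divides |G| = 28.
Closing under the operation: H = {e, r^2, r^4, r^6, r^8, r^10, r^12, s, r^2s, r^4s, r^6s, r^8s, r^10s, r^12s}, so |H| = 14.

14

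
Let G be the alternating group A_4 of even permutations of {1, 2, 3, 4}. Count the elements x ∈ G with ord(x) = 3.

8

The elements of order 3 are: (2 3 4), (2 4 3), (1 2 3), (1 2 4), (1 3 2), (1 3 4), (1 4 2), (1 4 3).
That's 8.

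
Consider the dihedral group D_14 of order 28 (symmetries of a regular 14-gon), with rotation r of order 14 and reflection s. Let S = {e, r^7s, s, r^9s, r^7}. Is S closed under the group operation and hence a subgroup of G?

No

|S| = 5 does not divide |G| = 28, so by Lagrange S is not a subgroup.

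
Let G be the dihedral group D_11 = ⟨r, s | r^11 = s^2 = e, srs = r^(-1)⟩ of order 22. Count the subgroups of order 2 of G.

11

|G| = 22 and 2 | 22, so subgroups of order 2 are possible by Lagrange.
The subgroups of order 2 are: {e, r^10s}; {e, r^2s}; {e, r^3s}; {e, r^4s}; … (11 in all).
So G has 11 subgroups of order 2.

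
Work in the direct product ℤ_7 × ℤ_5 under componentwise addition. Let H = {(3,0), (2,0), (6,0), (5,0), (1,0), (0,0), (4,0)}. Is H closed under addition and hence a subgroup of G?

Yes

|H| = 7 divides |G| = 35, consistent with Lagrange.
H contains the identity, every element's inverse is in H, and H is closed under +: it is a subgroup.
In fact H = ⟨(4,0)⟩.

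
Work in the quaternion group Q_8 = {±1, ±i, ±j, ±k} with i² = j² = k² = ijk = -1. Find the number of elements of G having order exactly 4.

The elements of order 4 are: i, -i, j, -j, k, -k.
That's 6.

6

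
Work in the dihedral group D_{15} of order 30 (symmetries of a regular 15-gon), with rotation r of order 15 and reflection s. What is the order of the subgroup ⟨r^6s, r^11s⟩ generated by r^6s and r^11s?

6

|⟨r^6s⟩| = 2 and |⟨r^11s⟩| = 2, so |H| is a multiple of lcm(2, 2) = 2 and divides |G| = 30.
Closing under the operation: H = {e, r^5, r^10, rs, r^6s, r^11s}, so |H| = 6.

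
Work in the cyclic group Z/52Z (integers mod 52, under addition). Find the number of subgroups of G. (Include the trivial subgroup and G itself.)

Subgroups of the cyclic group Z/52Z correspond bijectively to divisors of 52.
Divisors of 52: 1, 2, 4, 13, 26, 52.
So Z/52Z has 6 subgroups.

6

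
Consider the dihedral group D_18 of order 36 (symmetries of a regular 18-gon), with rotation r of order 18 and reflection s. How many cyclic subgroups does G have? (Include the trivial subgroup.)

24

Group the elements of G by the cyclic subgroup they generate; each cyclic subgroup of order d accounts for φ(d) elements.
Cyclic subgroups by order — order 1: 1; order 2: 19; order 3: 1; order 6: 1; order 9: 1; order 18: 1.
Total: 24.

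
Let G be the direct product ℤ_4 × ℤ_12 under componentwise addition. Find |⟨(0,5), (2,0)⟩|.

|⟨(0,5)⟩| = 12 and |⟨(2,0)⟩| = 2, so |H| is a multiple of lcm(12, 2) = 12 and divides |G| = 48.
Closing under the operation: H = {(0,0), (0,1), (0,2), (0,3), (0,4), (0,5), (0,6), (0,7), (0,8), (0,9), (0,10), (0,11), (2,0), (2,1), (2,2), (2,3), (2,4), (2,5), (2,6), (2,7), (2,8), (2,9), (2,10), (2,11)}, so |H| = 24.

24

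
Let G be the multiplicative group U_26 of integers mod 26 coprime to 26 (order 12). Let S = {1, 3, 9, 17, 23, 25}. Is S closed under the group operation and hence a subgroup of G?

Yes

|S| = 6 divides |G| = 12, consistent with Lagrange.
S contains the identity, every element's inverse is in S, and S is closed under ·: it is a subgroup.
In fact S = ⟨17⟩.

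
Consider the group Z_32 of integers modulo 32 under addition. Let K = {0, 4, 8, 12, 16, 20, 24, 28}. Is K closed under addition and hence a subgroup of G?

|K| = 8 divides |G| = 32, consistent with Lagrange.
K contains the identity, every element's inverse is in K, and K is closed under +: it is a subgroup.
In fact K = ⟨4⟩.

Yes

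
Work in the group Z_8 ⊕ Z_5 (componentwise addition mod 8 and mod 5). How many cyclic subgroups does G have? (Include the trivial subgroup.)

Group the elements of G by the cyclic subgroup they generate; each cyclic subgroup of order d accounts for φ(d) elements.
Cyclic subgroups by order — order 1: 1; order 2: 1; order 4: 1; order 5: 1; order 8: 1; order 10: 1; order 20: 1; order 40: 1.
Total: 8.

8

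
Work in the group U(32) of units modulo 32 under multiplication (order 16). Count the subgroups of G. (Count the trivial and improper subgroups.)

11

|G| = 16, so by Lagrange every subgroup order divides 16. Divisors: 1, 2, 4, 8, 16.
Subgroups by order — order 1: 1; order 2: 3; order 4: 3; order 8: 3; order 16: 1.
Total: 1 + 3 + 3 + 3 + 1 = 11.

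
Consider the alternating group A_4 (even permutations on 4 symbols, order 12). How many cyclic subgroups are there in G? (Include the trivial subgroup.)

8

Each element a generates a cyclic subgroup ⟨a⟩; distinct elements may generate the same one (a cyclic group of order d has φ(d) generators).
Cyclic subgroups by order — order 1: 1; order 2: 3; order 3: 4.
Total: 8.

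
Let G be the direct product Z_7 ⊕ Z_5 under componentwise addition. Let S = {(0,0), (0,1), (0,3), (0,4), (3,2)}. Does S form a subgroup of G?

(3,2) ∈ S but its inverse (4,3) ∉ S, so S is not a subgroup.

No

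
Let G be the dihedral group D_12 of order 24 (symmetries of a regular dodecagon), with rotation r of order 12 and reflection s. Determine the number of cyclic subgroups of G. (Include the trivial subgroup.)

18

Each element a generates a cyclic subgroup ⟨a⟩; distinct elements may generate the same one (a cyclic group of order d has φ(d) generators).
Cyclic subgroups by order — order 1: 1; order 2: 13; order 3: 1; order 4: 1; order 6: 1; order 12: 1.
Total: 18.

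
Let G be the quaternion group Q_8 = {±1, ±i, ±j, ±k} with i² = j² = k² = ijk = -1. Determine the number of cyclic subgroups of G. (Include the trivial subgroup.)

5

Group the elements of G by the cyclic subgroup they generate; each cyclic subgroup of order d accounts for φ(d) elements.
Cyclic subgroups by order — order 1: 1; order 2: 1; order 4: 3.
Total: 5.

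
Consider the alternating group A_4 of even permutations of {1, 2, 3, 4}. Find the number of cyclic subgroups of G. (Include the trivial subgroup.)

Each element a generates a cyclic subgroup ⟨a⟩; distinct elements may generate the same one (a cyclic group of order d has φ(d) generators).
Cyclic subgroups by order — order 1: 1; order 2: 3; order 3: 4.
Total: 8.

8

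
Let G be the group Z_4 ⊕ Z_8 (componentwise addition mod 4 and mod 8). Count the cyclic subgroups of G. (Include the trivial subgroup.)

14

Each element a generates a cyclic subgroup ⟨a⟩; distinct elements may generate the same one (a cyclic group of order d has φ(d) generators).
Cyclic subgroups by order — order 1: 1; order 2: 3; order 4: 6; order 8: 4.
Total: 14.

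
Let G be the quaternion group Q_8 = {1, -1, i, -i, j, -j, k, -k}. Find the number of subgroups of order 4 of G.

3

|G| = 8 and 4 | 8, so subgroups of order 4 are possible by Lagrange.
The subgroups of order 4 are: {1, -1, i, -i}; {1, -1, j, -j}; {1, -1, k, -k}.
So G has 3 subgroups of order 4.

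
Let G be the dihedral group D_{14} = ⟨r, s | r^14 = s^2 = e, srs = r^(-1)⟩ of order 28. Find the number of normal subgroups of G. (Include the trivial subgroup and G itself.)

G has 28 subgroups. Checking conjugation-invariance by order — order 1: 1/1 normal; order 2: 1/15 normal; order 4: 0/7 normal; order 7: 1/1 normal; order 14: 3/3 normal; order 28: 1/1 normal.
Total normal subgroups: 7.

7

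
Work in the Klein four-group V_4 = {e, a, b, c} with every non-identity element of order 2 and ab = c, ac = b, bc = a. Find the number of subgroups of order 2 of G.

3

|G| = 4 and 2 | 4, so subgroups of order 2 are possible by Lagrange.
The subgroups of order 2 are: {e, a}; {e, b}; {e, c}.
So G has 3 subgroups of order 2.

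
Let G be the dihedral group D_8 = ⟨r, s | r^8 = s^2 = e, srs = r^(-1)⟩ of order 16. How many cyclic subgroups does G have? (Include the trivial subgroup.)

Group the elements of G by the cyclic subgroup they generate; each cyclic subgroup of order d accounts for φ(d) elements.
Cyclic subgroups by order — order 1: 1; order 2: 9; order 4: 1; order 8: 1.
Total: 12.

12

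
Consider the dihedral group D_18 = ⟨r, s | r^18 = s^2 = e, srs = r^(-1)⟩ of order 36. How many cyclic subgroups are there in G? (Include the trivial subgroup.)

24

Group the elements of G by the cyclic subgroup they generate; each cyclic subgroup of order d accounts for φ(d) elements.
Cyclic subgroups by order — order 1: 1; order 2: 19; order 3: 1; order 6: 1; order 9: 1; order 18: 1.
Total: 24.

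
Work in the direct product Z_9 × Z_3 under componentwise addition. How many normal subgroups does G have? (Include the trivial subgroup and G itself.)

10

G is abelian, so every subgroup is normal.
G has 10 subgroups in total, hence 10 normal subgroups.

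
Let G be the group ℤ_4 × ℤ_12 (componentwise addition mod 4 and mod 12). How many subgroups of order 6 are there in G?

3

|G| = 48 and 6 | 48, so subgroups of order 6 are possible by Lagrange.
The subgroups of order 6 are: {(0,0), (0,2), (0,4), (0,6), (0,8), (0,10)}; {(0,0), (0,4), (0,8), (2,0), (2,4), (2,8)}; {(0,0), (0,4), (0,8), (2,2), (2,6), (2,10)}.
So G has 3 subgroups of order 6.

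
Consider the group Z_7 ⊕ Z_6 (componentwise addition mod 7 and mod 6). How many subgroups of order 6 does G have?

1

|G| = 42 and 6 | 42, so subgroups of order 6 are possible by Lagrange.
The subgroups of order 6 are: {(0,0), (0,1), (0,2), (0,3), (0,4), (0,5)}.
So G has 1 subgroup of order 6.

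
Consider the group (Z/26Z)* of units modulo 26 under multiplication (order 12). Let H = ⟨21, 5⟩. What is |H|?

|⟨21⟩| = 4 and |⟨5⟩| = 4, so |H| is a multiple of lcm(4, 4) = 4 and divides |G| = 12.
Closing under the operation: H = {1, 5, 21, 25}, so |H| = 4.

4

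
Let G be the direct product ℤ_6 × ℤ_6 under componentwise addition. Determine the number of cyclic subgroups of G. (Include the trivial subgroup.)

20

A cyclic subgroup of order d is generated by each of its φ(d) elements of order d, so the cyclic subgroups of order d number (#elements of order d)/φ(d).
Cyclic subgroups by order — order 1: 1; order 2: 3; order 3: 4; order 6: 12.
Total: 20.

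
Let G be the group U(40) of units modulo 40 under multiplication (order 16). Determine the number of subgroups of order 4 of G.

|G| = 16 and 4 | 16, so subgroups of order 4 are possible by Lagrange.
The subgroups of order 4 are: {1, 9, 11, 19}; {1, 11, 21, 31}; {1, 11, 29, 39}; {1, 9, 13, 37}; … (11 in all).
So G has 11 subgroups of order 4.

11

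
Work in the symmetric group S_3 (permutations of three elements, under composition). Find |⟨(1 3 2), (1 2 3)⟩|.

|⟨(1 3 2)⟩| = 3 and |⟨(1 2 3)⟩| = 3, so |H| is a multiple of lcm(3, 3) = 3 and divides |G| = 6.
Closing under the operation: H = {e, (1 2 3), (1 3 2)}, so |H| = 3.

3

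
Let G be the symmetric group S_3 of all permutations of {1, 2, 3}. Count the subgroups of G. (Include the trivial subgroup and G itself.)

6

|G| = 6, so by Lagrange every subgroup order divides 6. Divisors: 1, 2, 3, 6.
Subgroups by order — order 1: 1; order 2: 3; order 3: 1; order 6: 1.
Total: 1 + 3 + 1 + 1 = 6.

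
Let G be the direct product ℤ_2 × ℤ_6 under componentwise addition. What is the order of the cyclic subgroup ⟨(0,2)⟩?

The order of (0,2) in Z_2 × Z_6 is lcm(ord(0) in Z_2, ord(2) in Z_6).
ord(0) = 1 and ord(2) = 3, so |⟨(0,2)⟩| = lcm(1, 3) = 3.

3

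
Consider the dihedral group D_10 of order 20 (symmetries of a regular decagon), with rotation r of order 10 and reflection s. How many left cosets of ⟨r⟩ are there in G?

2

|⟨r⟩| = 10 and |G| = 20.
By Lagrange, [G : H] = |G|/|H| = 20/10 = 2.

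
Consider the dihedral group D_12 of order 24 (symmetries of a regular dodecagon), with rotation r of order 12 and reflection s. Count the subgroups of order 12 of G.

3

|G| = 24 and 12 | 24, so subgroups of order 12 are possible by Lagrange.
The subgroups of order 12 are: {e, r, r^2, r^3, r^4, r^5, r^6, r^7, r^8, r^9, r^10, r^11}; {e, r^2, r^4, r^6, r^8, r^10, s, r^2s, r^4s, r^6s, r^8s, r^10s}; {e, r^2, r^4, r^6, r^8, r^10, rs, r^3s, r^5s, r^7s, r^9s, r^11s}.
So G has 3 subgroups of order 12.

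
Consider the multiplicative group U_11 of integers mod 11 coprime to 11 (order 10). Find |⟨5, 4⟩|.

|⟨5⟩| = 5 and |⟨4⟩| = 5, so |H| is a multiple of lcm(5, 5) = 5 and divides |G| = 10.
Closing under the operation: H = {1, 3, 4, 5, 9}, so |H| = 5.

5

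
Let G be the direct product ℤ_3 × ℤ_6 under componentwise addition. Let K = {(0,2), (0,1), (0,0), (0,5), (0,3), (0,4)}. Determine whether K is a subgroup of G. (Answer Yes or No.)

|K| = 6 divides |G| = 18, consistent with Lagrange.
K contains the identity, every element's inverse is in K, and K is closed under +: it is a subgroup.
In fact K = ⟨(0,1)⟩.

Yes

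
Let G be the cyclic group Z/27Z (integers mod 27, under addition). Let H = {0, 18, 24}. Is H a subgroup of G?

24 ∈ H but its inverse 3 ∉ H, so H is not a subgroup.

No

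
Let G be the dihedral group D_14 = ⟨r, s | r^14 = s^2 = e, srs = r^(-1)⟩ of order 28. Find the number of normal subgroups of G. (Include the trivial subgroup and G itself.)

7

G has 28 subgroups. Checking conjugation-invariance by order — order 1: 1/1 normal; order 2: 1/15 normal; order 4: 0/7 normal; order 7: 1/1 normal; order 14: 3/3 normal; order 28: 1/1 normal.
Total normal subgroups: 7.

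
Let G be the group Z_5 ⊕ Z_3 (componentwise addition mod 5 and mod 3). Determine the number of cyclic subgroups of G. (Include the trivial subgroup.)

4

Each element a generates a cyclic subgroup ⟨a⟩; distinct elements may generate the same one (a cyclic group of order d has φ(d) generators).
Cyclic subgroups by order — order 1: 1; order 3: 1; order 5: 1; order 15: 1.
Total: 4.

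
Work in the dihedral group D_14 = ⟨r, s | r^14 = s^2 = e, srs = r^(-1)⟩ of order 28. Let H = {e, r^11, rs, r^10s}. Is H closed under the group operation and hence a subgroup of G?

No

r^11 ∈ H but its inverse r^3 ∉ H, so H is not a subgroup.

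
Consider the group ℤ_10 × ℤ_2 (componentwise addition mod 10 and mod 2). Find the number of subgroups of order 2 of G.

3

|G| = 20 and 2 | 20, so subgroups of order 2 are possible by Lagrange.
The subgroups of order 2 are: {(0,0), (0,1)}; {(0,0), (5,0)}; {(0,0), (5,1)}.
So G has 3 subgroups of order 2.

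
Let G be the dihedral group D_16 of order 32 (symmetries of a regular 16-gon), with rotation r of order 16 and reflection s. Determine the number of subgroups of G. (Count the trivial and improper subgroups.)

36

|G| = 32, so by Lagrange every subgroup order divides 32. Divisors: 1, 2, 4, 8, 16, 32.
Subgroups by order — order 1: 1; order 2: 17; order 4: 9; order 8: 5; order 16: 3; order 32: 1.
Total: 1 + 17 + 9 + 5 + 3 + 1 = 36.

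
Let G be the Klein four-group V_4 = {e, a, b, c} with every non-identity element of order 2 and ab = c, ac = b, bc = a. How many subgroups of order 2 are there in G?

|G| = 4 and 2 | 4, so subgroups of order 2 are possible by Lagrange.
The subgroups of order 2 are: {e, a}; {e, b}; {e, c}.
So G has 3 subgroups of order 2.

3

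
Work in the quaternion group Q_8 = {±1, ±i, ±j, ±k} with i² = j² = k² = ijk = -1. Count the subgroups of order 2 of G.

1

|G| = 8 and 2 | 8, so subgroups of order 2 are possible by Lagrange.
The subgroups of order 2 are: {1, -1}.
So G has 1 subgroup of order 2.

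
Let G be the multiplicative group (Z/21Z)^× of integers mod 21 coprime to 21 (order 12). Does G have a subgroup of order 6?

Yes

6 | 12. A subgroup of order 6 is {1, 4, 10, 13, 16, 19}.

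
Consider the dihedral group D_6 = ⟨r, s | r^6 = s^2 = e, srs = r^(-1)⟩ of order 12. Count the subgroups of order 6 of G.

|G| = 12 and 6 | 12, so subgroups of order 6 are possible by Lagrange.
The subgroups of order 6 are: {e, r, r^2, r^3, r^4, r^5}; {e, r^2, r^4, s, r^2s, r^4s}; {e, r^2, r^4, rs, r^3s, r^5s}.
So G has 3 subgroups of order 6.

3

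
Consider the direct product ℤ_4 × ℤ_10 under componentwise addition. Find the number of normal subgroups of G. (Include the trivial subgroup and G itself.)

16

G is abelian, so every subgroup is normal.
G has 16 subgroups in total, hence 16 normal subgroups.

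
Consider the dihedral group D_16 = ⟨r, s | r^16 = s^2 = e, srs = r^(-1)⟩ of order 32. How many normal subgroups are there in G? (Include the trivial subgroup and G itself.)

G has 36 subgroups. Checking conjugation-invariance by order — order 1: 1/1 normal; order 2: 1/17 normal; order 4: 1/9 normal; order 8: 1/5 normal; order 16: 3/3 normal; order 32: 1/1 normal.
Total normal subgroups: 8.

8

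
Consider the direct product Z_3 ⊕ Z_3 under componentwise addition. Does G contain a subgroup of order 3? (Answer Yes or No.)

Yes

3 | 9. A subgroup of order 3 is {(0,0), (0,1), (0,2)}.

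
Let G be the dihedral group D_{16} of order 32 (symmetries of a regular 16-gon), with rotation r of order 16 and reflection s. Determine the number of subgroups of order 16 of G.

3

|G| = 32 and 16 | 32, so subgroups of order 16 are possible by Lagrange.
The subgroups of order 16 are: {e, r, r^2, r^3, r^4, r^5, r^6, r^7, r^8, r^9, r^10, r^11, r^12, r^13, r^14, r^15}; {e, r^2, r^4, r^6, r^8, r^10, r^12, r^14, s, r^2s, r^4s, r^6s, r^8s, r^10s, r^12s, r^14s}; {e, r^2, r^4, r^6, r^8, r^10, r^12, r^14, rs, r^3s, r^5s, r^7s, r^9s, r^11s, r^13s, r^15s}.
So G has 3 subgroups of order 16.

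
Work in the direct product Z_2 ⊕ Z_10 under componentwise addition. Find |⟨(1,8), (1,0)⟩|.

10

|⟨(1,8)⟩| = 10 and |⟨(1,0)⟩| = 2, so |H| is a multiple of lcm(10, 2) = 10 and divides |G| = 20.
Closing under the operation: H = {(0,0), (0,2), (0,4), (0,6), (0,8), (1,0), (1,2), (1,4), (1,6), (1,8)}, so |H| = 10.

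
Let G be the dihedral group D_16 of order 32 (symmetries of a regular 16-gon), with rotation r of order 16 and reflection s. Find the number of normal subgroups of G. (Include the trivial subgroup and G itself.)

G has 36 subgroups. Checking conjugation-invariance by order — order 1: 1/1 normal; order 2: 1/17 normal; order 4: 1/9 normal; order 8: 1/5 normal; order 16: 3/3 normal; order 32: 1/1 normal.
Total normal subgroups: 8.

8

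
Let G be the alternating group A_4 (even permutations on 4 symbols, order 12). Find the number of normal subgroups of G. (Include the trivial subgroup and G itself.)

G has 10 subgroups. Checking conjugation-invariance by order — order 1: 1/1 normal; order 2: 0/3 normal; order 3: 0/4 normal; order 4: 1/1 normal; order 12: 1/1 normal.
Total normal subgroups: 3.

3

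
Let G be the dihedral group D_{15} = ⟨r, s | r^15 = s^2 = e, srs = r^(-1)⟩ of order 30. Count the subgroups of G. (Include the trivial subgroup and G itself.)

28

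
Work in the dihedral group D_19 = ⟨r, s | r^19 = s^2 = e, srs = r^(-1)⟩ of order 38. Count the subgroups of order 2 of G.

|G| = 38 and 2 | 38, so subgroups of order 2 are possible by Lagrange.
The subgroups of order 2 are: {e, r^10s}; {e, r^11s}; {e, r^12s}; {e, r^13s}; … (19 in all).
So G has 19 subgroups of order 2.

19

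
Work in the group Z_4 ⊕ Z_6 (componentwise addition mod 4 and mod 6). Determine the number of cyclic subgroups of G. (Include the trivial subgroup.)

12

Each element a generates a cyclic subgroup ⟨a⟩; distinct elements may generate the same one (a cyclic group of order d has φ(d) generators).
Cyclic subgroups by order — order 1: 1; order 2: 3; order 3: 1; order 4: 2; order 6: 3; order 12: 2.
Total: 12.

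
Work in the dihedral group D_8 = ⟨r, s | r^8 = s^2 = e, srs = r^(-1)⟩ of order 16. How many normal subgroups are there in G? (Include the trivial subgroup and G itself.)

G has 19 subgroups. Checking conjugation-invariance by order — order 1: 1/1 normal; order 2: 1/9 normal; order 4: 1/5 normal; order 8: 3/3 normal; order 16: 1/1 normal.
Total normal subgroups: 7.

7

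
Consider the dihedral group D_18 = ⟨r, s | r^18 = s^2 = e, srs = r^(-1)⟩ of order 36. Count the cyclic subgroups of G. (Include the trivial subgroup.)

24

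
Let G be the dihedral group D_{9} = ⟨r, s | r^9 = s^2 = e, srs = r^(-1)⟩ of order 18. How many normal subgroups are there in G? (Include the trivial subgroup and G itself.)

G has 16 subgroups. Checking conjugation-invariance by order — order 1: 1/1 normal; order 2: 0/9 normal; order 3: 1/1 normal; order 6: 0/3 normal; order 9: 1/1 normal; order 18: 1/1 normal.
Total normal subgroups: 4.

4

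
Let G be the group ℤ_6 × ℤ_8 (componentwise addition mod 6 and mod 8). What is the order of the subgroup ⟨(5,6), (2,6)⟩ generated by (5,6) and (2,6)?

|⟨(5,6)⟩| = 12 and |⟨(2,6)⟩| = 12, so |H| is a multiple of lcm(12, 12) = 12 and divides |G| = 48.
Closing under the operation: H = {(0,0), (0,2), (0,4), (0,6), (1,0), (1,2), (1,4), (1,6), (2,0), (2,2), (2,4), (2,6), (3,0), (3,2), (3,4), (3,6), (4,0), (4,2), (4,4), (4,6), (5,0), (5,2), (5,4), (5,6)}, so |H| = 24.

24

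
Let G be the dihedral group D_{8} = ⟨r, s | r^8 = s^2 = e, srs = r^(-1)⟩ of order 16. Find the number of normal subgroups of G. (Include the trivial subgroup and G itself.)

G has 19 subgroups. Checking conjugation-invariance by order — order 1: 1/1 normal; order 2: 1/9 normal; order 4: 1/5 normal; order 8: 3/3 normal; order 16: 1/1 normal.
Total normal subgroups: 7.

7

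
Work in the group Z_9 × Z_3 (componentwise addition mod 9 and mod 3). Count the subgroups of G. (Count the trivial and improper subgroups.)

|G| = 27, so by Lagrange every subgroup order divides 27. Divisors: 1, 3, 9, 27.
Subgroups by order — order 1: 1; order 3: 4; order 9: 4; order 27: 1.
Total: 1 + 4 + 4 + 1 = 10.

10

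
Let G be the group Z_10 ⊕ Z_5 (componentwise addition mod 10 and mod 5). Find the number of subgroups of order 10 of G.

6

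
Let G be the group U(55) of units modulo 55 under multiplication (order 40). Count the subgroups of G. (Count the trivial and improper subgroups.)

16

|G| = 40, so by Lagrange every subgroup order divides 40. Divisors: 1, 2, 4, 5, 8, 10, 20, 40.
Subgroups by order — order 1: 1; order 2: 3; order 4: 3; order 5: 1; order 8: 1; order 10: 3; order 20: 3; order 40: 1.
Total: 1 + 3 + 3 + 1 + 1 + 3 + 3 + 1 = 16.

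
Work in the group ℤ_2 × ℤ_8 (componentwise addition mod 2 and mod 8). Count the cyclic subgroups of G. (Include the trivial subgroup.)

Each element a generates a cyclic subgroup ⟨a⟩; distinct elements may generate the same one (a cyclic group of order d has φ(d) generators).
Cyclic subgroups by order — order 1: 1; order 2: 3; order 4: 2; order 8: 2.
Total: 8.

8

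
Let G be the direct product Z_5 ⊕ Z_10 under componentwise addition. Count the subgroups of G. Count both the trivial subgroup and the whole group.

16

|G| = 50, so by Lagrange every subgroup order divides 50. Divisors: 1, 2, 5, 10, 25, 50.
Subgroups by order — order 1: 1; order 2: 1; order 5: 6; order 10: 6; order 25: 1; order 50: 1.
Total: 1 + 1 + 6 + 6 + 1 + 1 = 16.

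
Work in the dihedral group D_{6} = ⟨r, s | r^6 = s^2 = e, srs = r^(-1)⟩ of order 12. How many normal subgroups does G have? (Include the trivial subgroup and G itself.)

G has 16 subgroups. Checking conjugation-invariance by order — order 1: 1/1 normal; order 2: 1/7 normal; order 3: 1/1 normal; order 4: 0/3 normal; order 6: 3/3 normal; order 12: 1/1 normal.
Total normal subgroups: 7.

7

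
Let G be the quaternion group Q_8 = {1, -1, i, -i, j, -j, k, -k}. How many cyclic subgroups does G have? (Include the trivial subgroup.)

5

Each element a generates a cyclic subgroup ⟨a⟩; distinct elements may generate the same one (a cyclic group of order d has φ(d) generators).
Cyclic subgroups by order — order 1: 1; order 2: 1; order 4: 3.
Total: 5.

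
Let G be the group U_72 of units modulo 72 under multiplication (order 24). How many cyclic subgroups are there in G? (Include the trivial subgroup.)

Each element a generates a cyclic subgroup ⟨a⟩; distinct elements may generate the same one (a cyclic group of order d has φ(d) generators).
Cyclic subgroups by order — order 1: 1; order 2: 7; order 3: 1; order 6: 7.
Total: 16.

16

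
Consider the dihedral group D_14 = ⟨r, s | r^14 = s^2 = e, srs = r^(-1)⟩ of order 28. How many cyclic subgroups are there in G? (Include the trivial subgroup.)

A cyclic subgroup of order d is generated by each of its φ(d) elements of order d, so the cyclic subgroups of order d number (#elements of order d)/φ(d).
Cyclic subgroups by order — order 1: 1; order 2: 15; order 7: 1; order 14: 1.
Total: 18.

18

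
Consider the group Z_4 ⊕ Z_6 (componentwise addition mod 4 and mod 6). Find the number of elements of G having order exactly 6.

An element (a,b) has order lcm(ord(a), ord(b)); count pairs with lcm equal to 6.
Enumerating gives 6 such elements.

6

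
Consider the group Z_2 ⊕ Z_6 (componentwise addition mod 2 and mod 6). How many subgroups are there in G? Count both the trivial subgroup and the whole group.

10

|G| = 12, so by Lagrange every subgroup order divides 12. Divisors: 1, 2, 3, 4, 6, 12.
Subgroups by order — order 1: 1; order 2: 3; order 3: 1; order 4: 1; order 6: 3; order 12: 1.
Total: 1 + 3 + 1 + 1 + 3 + 1 = 10.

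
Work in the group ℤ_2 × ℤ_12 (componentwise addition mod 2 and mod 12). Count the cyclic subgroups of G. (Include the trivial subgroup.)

12

A cyclic subgroup of order d is generated by each of its φ(d) elements of order d, so the cyclic subgroups of order d number (#elements of order d)/φ(d).
Cyclic subgroups by order — order 1: 1; order 2: 3; order 3: 1; order 4: 2; order 6: 3; order 12: 2.
Total: 12.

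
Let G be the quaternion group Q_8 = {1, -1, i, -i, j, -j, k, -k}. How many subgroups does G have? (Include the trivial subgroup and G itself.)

6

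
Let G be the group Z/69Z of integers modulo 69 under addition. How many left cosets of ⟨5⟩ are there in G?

1

|⟨5⟩| = 69 and |G| = 69.
By Lagrange, [G : H] = |G|/|H| = 69/69 = 1.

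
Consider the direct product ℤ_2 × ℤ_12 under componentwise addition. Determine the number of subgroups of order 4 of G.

3

|G| = 24 and 4 | 24, so subgroups of order 4 are possible by Lagrange.
The subgroups of order 4 are: {(0,0), (0,3), (0,6), (0,9)}; {(0,0), (0,6), (1,0), (1,6)}; {(0,0), (0,6), (1,3), (1,9)}.
So G has 3 subgroups of order 4.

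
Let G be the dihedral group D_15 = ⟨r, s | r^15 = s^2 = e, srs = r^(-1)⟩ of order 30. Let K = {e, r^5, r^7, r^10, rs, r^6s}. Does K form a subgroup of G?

No

r^7 ∈ K but its inverse r^8 ∉ K, so K is not a subgroup.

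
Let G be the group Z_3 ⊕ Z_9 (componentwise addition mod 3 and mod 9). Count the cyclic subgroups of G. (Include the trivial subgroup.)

8

Group the elements of G by the cyclic subgroup they generate; each cyclic subgroup of order d accounts for φ(d) elements.
Cyclic subgroups by order — order 1: 1; order 3: 4; order 9: 3.
Total: 8.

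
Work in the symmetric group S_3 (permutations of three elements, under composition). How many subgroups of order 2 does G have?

|G| = 6 and 2 | 6, so subgroups of order 2 are possible by Lagrange.
The subgroups of order 2 are: {e, (1 2)}; {e, (1 3)}; {e, (2 3)}.
So G has 3 subgroups of order 2.

3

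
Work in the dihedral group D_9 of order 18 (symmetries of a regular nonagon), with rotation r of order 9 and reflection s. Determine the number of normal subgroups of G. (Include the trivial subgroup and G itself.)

4

G has 16 subgroups. Checking conjugation-invariance by order — order 1: 1/1 normal; order 2: 0/9 normal; order 3: 1/1 normal; order 6: 0/3 normal; order 9: 1/1 normal; order 18: 1/1 normal.
Total normal subgroups: 4.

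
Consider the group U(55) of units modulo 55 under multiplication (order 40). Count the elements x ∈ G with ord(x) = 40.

No element of G has order 40 (even though 40 | 40).

0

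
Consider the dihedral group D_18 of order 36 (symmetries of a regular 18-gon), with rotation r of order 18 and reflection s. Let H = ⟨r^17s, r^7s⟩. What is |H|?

|⟨r^17s⟩| = 2 and |⟨r^7s⟩| = 2, so |H| is a multiple of lcm(2, 2) = 2 and divides |G| = 36.
Closing under the operation: H = {e, r^2, r^4, r^6, r^8, r^10, r^12, r^14, r^16, rs, r^3s, r^5s, r^7s, r^9s, r^11s, r^13s, r^15s, r^17s}, so |H| = 18.

18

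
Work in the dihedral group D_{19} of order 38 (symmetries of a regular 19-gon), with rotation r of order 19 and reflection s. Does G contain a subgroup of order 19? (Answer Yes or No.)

Yes

19 | 38. A subgroup of order 19 is {e, r, r^2, r^3, r^4, r^5, r^6, r^7, r^8, r^9, r^10, r^11, r^12, r^13, r^14, r^15, r^16, r^17, r^18}.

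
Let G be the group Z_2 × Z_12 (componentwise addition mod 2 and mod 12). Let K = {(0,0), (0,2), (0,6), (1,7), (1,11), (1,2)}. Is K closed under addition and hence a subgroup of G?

No

(0,2) ∈ K but its inverse (0,10) ∉ K, so K is not a subgroup.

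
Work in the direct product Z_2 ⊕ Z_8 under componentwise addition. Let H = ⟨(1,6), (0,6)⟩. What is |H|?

8

|⟨(1,6)⟩| = 4 and |⟨(0,6)⟩| = 4, so |H| is a multiple of lcm(4, 4) = 4 and divides |G| = 16.
Closing under the operation: H = {(0,0), (0,2), (0,4), (0,6), (1,0), (1,2), (1,4), (1,6)}, so |H| = 8.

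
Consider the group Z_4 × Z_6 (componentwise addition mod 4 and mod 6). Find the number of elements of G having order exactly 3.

2

An element (a,b) has order lcm(ord(a), ord(b)); count pairs with lcm equal to 3.
Enumerating gives 2 such elements.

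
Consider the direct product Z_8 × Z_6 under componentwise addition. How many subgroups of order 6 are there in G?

3

|G| = 48 and 6 | 48, so subgroups of order 6 are possible by Lagrange.
The subgroups of order 6 are: {(0,0), (0,1), (0,2), (0,3), (0,4), (0,5)}; {(0,0), (0,2), (0,4), (4,0), (4,2), (4,4)}; {(0,0), (0,2), (0,4), (4,1), (4,3), (4,5)}.
So G has 3 subgroups of order 6.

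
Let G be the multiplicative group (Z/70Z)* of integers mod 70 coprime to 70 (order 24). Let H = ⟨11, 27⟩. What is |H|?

12

|⟨11⟩| = 3 and |⟨27⟩| = 4, so |H| is a multiple of lcm(3, 4) = 12 and divides |G| = 24.
Closing under the operation: H = {1, 3, 9, 11, 13, 17, 27, 29, 33, 39, 47, 51}, so |H| = 12.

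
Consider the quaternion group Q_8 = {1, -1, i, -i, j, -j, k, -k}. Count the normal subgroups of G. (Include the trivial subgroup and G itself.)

G has 6 subgroups. Checking conjugation-invariance by order — order 1: 1/1 normal; order 2: 1/1 normal; order 4: 3/3 normal; order 8: 1/1 normal.
Total normal subgroups: 6.

6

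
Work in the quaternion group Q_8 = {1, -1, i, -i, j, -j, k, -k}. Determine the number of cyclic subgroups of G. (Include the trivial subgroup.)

5

Group the elements of G by the cyclic subgroup they generate; each cyclic subgroup of order d accounts for φ(d) elements.
Cyclic subgroups by order — order 1: 1; order 2: 1; order 4: 3.
Total: 5.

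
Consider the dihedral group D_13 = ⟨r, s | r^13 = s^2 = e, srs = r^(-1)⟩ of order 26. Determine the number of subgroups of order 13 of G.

1

|G| = 26 and 13 | 26, so subgroups of order 13 are possible by Lagrange.
The subgroups of order 13 are: {e, r, r^2, r^3, r^4, r^5, r^6, r^7, r^8, r^9, r^10, r^11, r^12}.
So G has 1 subgroup of order 13.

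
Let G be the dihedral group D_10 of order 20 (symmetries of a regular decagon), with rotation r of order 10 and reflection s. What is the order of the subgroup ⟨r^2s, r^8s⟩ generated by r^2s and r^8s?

10

|⟨r^2s⟩| = 2 and |⟨r^8s⟩| = 2, so |H| is a multiple of lcm(2, 2) = 2 and divides |G| = 20.
Closing under the operation: H = {e, r^2, r^4, r^6, r^8, s, r^2s, r^4s, r^6s, r^8s}, so |H| = 10.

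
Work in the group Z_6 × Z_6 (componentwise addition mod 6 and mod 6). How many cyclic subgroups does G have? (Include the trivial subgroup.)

20

Group the elements of G by the cyclic subgroup they generate; each cyclic subgroup of order d accounts for φ(d) elements.
Cyclic subgroups by order — order 1: 1; order 2: 3; order 3: 4; order 6: 12.
Total: 20.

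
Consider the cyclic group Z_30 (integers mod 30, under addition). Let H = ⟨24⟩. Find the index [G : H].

6

|⟨24⟩| = 5 and |G| = 30.
By Lagrange, [G : H] = |G|/|H| = 30/5 = 6.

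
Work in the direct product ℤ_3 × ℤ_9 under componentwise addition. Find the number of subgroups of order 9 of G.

4

|G| = 27 and 9 | 27, so subgroups of order 9 are possible by Lagrange.
The subgroups of order 9 are: {(0,0), (0,1), (0,2), (0,3), (0,4), (0,5), (0,6), (0,7), (0,8)}; {(0,0), (0,3), (0,6), (1,0), (1,3), (1,6), (2,0), (2,3), (2,6)}; {(0,0), (0,3), (0,6), (1,1), (1,4), (1,7), (2,2), (2,5), (2,8)}; {(0,0), (0,3), (0,6), (1,2), (1,5), (1,8), (2,1), (2,4), (2,7)}.
So G has 4 subgroups of order 9.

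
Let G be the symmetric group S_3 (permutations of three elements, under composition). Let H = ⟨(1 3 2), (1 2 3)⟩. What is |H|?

|⟨(1 3 2)⟩| = 3 and |⟨(1 2 3)⟩| = 3, so |H| is a multiple of lcm(3, 3) = 3 and divides |G| = 6.
Closing under the operation: H = {e, (1 2 3), (1 3 2)}, so |H| = 3.

3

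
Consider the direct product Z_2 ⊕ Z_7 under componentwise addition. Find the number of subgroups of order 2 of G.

1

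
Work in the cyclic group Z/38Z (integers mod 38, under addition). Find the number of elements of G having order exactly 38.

In a cyclic group of order 38, the number of elements of order d (for d | 38) is φ(d).
φ(38) = 18.

18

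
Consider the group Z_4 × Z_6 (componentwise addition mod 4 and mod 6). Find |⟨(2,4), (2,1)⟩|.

|⟨(2,4)⟩| = 6 and |⟨(2,1)⟩| = 6, so |H| is a multiple of lcm(6, 6) = 6 and divides |G| = 24.
Closing under the operation: H = {(0,0), (0,1), (0,2), (0,3), (0,4), (0,5), (2,0), (2,1), (2,2), (2,3), (2,4), (2,5)}, so |H| = 12.

12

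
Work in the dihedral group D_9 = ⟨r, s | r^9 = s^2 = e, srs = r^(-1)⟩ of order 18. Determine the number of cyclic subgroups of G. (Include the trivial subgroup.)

Each element a generates a cyclic subgroup ⟨a⟩; distinct elements may generate the same one (a cyclic group of order d has φ(d) generators).
Cyclic subgroups by order — order 1: 1; order 2: 9; order 3: 1; order 9: 1.
Total: 12.

12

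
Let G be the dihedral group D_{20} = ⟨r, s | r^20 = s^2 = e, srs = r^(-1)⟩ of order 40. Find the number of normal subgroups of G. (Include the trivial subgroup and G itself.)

9

G has 48 subgroups. Checking conjugation-invariance by order — order 1: 1/1 normal; order 2: 1/21 normal; order 4: 1/11 normal; order 5: 1/1 normal; order 8: 0/5 normal; order 10: 1/5 normal; order 20: 3/3 normal; order 40: 1/1 normal.
Total normal subgroups: 9.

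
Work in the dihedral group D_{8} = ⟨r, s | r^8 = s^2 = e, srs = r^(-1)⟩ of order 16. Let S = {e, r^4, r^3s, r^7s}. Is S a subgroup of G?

Yes

|S| = 4 divides |G| = 16, consistent with Lagrange.
S contains the identity, every element's inverse is in S, and S is closed under ·: it is a subgroup.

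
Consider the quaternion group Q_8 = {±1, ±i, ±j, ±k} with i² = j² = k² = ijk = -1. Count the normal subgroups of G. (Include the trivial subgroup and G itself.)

6

G has 6 subgroups. Checking conjugation-invariance by order — order 1: 1/1 normal; order 2: 1/1 normal; order 4: 3/3 normal; order 8: 1/1 normal.
Total normal subgroups: 6.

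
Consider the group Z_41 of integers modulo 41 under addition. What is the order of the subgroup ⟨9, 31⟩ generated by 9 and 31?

41

|⟨9⟩| = 41 and |⟨31⟩| = 41, so |H| is a multiple of lcm(41, 41) = 41 and divides |G| = 41.
Closing {9, 31} under the group operation gives all of G, so |H| = 41.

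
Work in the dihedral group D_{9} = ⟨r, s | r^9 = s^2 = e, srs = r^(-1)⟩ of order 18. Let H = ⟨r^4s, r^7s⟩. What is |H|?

|⟨r^4s⟩| = 2 and |⟨r^7s⟩| = 2, so |H| is a multiple of lcm(2, 2) = 2 and divides |G| = 18.
Closing under the operation: H = {e, r^3, r^6, rs, r^4s, r^7s}, so |H| = 6.

6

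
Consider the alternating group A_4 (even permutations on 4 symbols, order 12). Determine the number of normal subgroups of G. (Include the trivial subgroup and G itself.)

3

G has 10 subgroups. Checking conjugation-invariance by order — order 1: 1/1 normal; order 2: 0/3 normal; order 3: 0/4 normal; order 4: 1/1 normal; order 12: 1/1 normal.
Total normal subgroups: 3.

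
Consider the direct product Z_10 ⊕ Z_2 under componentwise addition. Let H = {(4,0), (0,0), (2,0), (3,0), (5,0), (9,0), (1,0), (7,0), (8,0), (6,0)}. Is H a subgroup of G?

Yes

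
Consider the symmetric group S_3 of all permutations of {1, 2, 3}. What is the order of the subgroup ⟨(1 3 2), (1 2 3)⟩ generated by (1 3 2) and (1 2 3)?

|⟨(1 3 2)⟩| = 3 and |⟨(1 2 3)⟩| = 3, so |H| is a multiple of lcm(3, 3) = 3 and divides |G| = 6.
Closing under the operation: H = {e, (1 2 3), (1 3 2)}, so |H| = 3.

3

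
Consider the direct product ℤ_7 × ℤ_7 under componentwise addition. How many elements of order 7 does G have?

48

An element (a,b) has order lcm(ord(a), ord(b)); count pairs with lcm equal to 7.
Enumerating gives 48 such elements.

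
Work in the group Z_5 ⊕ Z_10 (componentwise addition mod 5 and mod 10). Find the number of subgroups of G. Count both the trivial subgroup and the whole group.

|G| = 50, so by Lagrange every subgroup order divides 50. Divisors: 1, 2, 5, 10, 25, 50.
Subgroups by order — order 1: 1; order 2: 1; order 5: 6; order 10: 6; order 25: 1; order 50: 1.
Total: 1 + 1 + 6 + 6 + 1 + 1 = 16.

16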